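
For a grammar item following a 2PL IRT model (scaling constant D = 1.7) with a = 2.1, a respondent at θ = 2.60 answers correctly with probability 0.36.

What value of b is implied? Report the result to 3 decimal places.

P(θ) = 1 / (1 + exp(−D·a(θ − b)))
logit(0.36) = ln(0.36/0.64) = -0.5754
b = θ − logit/(1.7·a) = 2.60 − (-0.5754)/3.5700 = 2.7612

2.761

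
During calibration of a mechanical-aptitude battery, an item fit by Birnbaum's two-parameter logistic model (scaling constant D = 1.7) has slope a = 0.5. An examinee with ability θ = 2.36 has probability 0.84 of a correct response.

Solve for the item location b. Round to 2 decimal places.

P(θ) = 1 / (1 + exp(−D·a(θ − b)))
logit(0.84) = ln(0.84/0.16) = 1.6582
b = θ − logit/(1.7·a) = 2.36 − 1.6582/0.8500 = 0.4091

0.41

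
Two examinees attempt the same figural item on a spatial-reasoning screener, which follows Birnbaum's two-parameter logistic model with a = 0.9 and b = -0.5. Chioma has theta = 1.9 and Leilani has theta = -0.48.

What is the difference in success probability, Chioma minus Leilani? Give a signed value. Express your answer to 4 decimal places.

0.3921

P(theta) = 1 / (1 + exp(−a(theta − b)))
P(Chioma) = 0.8966  [exponent 2.1600]
P(Leilani) = 0.5045  [exponent 0.0180]
Difference = 0.8966 − 0.5045 = 0.3921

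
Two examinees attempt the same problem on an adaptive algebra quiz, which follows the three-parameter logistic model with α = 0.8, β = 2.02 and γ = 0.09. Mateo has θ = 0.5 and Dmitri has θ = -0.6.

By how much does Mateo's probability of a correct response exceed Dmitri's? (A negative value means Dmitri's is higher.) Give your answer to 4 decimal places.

P(θ) = γ + (1 − γ) · 1 / (1 + exp(−α(θ − β)))
P(Mateo) = 0.2981  [exponent -1.2160]
P(Dmitri) = 0.1896  [exponent -2.0960]
Difference = 0.2981 − 0.1896 = 0.1084

0.1084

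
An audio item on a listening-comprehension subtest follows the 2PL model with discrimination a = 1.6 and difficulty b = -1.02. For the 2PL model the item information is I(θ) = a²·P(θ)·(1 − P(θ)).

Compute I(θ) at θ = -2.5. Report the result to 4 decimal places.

0.2005

P = 1/(1+e^{2.3680}) = 0.0856
P(1−P) = 0.0856 × 0.9144 = 0.0783
I = a² × P(1−P) = 1.6² × 0.0783 = 0.20047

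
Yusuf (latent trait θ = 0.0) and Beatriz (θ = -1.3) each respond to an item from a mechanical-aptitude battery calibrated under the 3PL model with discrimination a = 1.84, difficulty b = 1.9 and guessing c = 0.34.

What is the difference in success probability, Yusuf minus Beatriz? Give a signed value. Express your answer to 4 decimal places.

0.0176

P(θ) = c + (1 − c) · 1 / (1 + exp(−a(θ − b)))
P(Yusuf) = 0.3594  [exponent -3.4960]
P(Beatriz) = 0.3418  [exponent -5.8880]
Difference = 0.3594 − 0.3418 = 0.0176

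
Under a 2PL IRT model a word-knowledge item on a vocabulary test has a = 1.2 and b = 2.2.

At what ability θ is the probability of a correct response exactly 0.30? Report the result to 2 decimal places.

1.49

P(θ) = 1 / (1 + exp(−a(θ − b)))
logit = ln(0.3000/0.7000) = -0.8473
θ = b + logit/(a) = 2.2 + (-0.8473)/1.2000 = 1.4939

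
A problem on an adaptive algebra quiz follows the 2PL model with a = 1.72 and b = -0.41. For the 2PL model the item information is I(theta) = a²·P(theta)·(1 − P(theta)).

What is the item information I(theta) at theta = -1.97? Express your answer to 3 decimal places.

0.177

P = 1/(1+e^{2.6832}) = 0.0640
P(1−P) = 0.0640 × 0.9360 = 0.0599
I = a² × P(1−P) = 1.72² × 0.0599 = 0.17715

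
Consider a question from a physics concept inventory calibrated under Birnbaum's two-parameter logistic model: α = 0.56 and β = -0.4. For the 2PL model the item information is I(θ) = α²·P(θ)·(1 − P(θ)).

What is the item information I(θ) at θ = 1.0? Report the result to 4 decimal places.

0.0675

P = 1/(1+e^{-0.7840}) = 0.6865
P(1−P) = 0.6865 × 0.3135 = 0.2152
I = α² × P(1−P) = 0.56² × 0.2152 = 0.06749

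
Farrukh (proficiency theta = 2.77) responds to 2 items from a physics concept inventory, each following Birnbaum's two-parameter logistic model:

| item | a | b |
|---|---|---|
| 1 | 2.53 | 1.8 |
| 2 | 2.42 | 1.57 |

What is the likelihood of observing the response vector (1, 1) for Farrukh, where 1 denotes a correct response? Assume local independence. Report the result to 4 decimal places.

0.8730

P(theta) = 1 / (1 + exp(−a(theta − b)))
P_1 = 1/(1+e^{-2.4541}) = 0.9209
P_2 = 1/(1+e^{-2.9040}) = 0.9480
L = P_1 × P_2 = 0.9209 × 0.9480 = 0.87302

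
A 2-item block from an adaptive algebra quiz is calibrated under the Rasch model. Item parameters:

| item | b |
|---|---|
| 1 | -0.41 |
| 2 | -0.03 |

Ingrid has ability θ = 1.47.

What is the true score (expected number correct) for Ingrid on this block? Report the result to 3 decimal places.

1.685

P(θ) = 1 / (1 + exp(−(θ − b)))
P_1 = 1/(1+e^{-1.8800}) = 0.8676
P_2 = 1/(1+e^{-1.5000}) = 0.8176
E[score] = 0.8676 + 0.8176 = 1.6852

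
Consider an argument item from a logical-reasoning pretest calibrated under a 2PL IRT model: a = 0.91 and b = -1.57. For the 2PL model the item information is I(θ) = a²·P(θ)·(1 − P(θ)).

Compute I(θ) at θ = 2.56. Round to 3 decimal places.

0.018

P = 1/(1+e^{-3.7583}) = 0.9772
P(1−P) = 0.9772 × 0.0228 = 0.0223
I = a² × P(1−P) = 0.91² × 0.0223 = 0.01844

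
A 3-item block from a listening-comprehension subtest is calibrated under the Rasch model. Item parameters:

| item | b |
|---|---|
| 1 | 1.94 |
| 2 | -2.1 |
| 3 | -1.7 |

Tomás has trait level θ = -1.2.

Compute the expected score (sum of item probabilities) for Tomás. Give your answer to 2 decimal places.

P(θ) = 1 / (1 + exp(−(θ − b)))
P_1 = 1/(1+e^{3.1400}) = 0.0415
P_2 = 1/(1+e^{-0.9000}) = 0.7109
P_3 = 1/(1+e^{-0.5000}) = 0.6225
E[score] = 0.0415 + 0.7109 + 0.6225 = 1.3749

1.37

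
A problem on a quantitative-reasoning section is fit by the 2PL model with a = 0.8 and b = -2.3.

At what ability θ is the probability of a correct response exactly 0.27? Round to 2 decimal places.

P(θ) = 1 / (1 + exp(−a(θ − b)))
logit = ln(0.2700/0.7300) = -0.9946
θ = b + logit/(a) = -2.3 + (-0.9946)/0.8000 = -3.5433

-3.54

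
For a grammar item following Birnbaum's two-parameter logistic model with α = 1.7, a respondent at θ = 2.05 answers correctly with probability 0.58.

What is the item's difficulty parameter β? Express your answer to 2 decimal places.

P(θ) = 1 / (1 + exp(−α(θ − β)))
logit(0.58) = ln(0.58/0.42) = 0.3228
β = θ − logit/(α) = 2.05 − 0.3228/1.7000 = 1.8601

1.86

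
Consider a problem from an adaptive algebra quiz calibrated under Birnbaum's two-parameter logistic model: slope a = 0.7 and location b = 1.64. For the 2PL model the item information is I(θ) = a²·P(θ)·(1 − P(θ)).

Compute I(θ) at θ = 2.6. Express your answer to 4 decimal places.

P = 1/(1+e^{-0.6720}) = 0.6620
P(1−P) = 0.6620 × 0.3380 = 0.2238
I = a² × P(1−P) = 0.7² × 0.2238 = 0.10965

0.1096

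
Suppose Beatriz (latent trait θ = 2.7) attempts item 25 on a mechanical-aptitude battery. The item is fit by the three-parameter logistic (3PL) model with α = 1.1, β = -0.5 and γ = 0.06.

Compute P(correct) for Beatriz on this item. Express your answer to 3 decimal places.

P(θ) = γ + (1 − γ) · 1 / (1 + exp(−α(θ − β)))
Exponent: 1.1 × (2.7 − (-0.5)) = 3.5200
1/(1 + e^{-3.5200}) = 0.9713
P = 0.06 + 0.94 × 0.9713 = 0.9730

0.973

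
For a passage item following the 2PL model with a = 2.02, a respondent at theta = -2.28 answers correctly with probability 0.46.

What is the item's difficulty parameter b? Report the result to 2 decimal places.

P(theta) = 1 / (1 + exp(−a(theta − b)))
logit(0.46) = ln(0.46/0.54) = -0.1603
b = theta − logit/(a) = -2.28 − (-0.1603)/2.0200 = -2.2006

-2.20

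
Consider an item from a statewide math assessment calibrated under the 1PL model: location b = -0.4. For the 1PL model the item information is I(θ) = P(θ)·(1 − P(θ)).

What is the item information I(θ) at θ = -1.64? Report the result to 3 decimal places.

0.174

P = 1/(1+e^{1.2400}) = 0.2244
P(1−P) = 0.2244 × 0.7756 = 0.1741
I = P(1−P) = 0.17406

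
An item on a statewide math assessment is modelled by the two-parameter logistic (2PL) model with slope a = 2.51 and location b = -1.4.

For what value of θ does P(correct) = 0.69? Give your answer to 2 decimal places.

-1.08

P(θ) = 1 / (1 + exp(−a(θ − b)))
logit = ln(0.6900/0.3100) = 0.8001
θ = b + logit/(a) = -1.4 + 0.8001/2.5100 = -1.0812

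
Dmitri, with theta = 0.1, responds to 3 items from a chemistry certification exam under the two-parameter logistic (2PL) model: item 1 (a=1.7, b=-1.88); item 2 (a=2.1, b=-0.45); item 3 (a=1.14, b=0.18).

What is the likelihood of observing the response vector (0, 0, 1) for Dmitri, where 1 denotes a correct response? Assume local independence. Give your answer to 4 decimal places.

P(theta) = 1 / (1 + exp(−a(theta − b)))
P_1 = 1/(1+e^{-3.3660}) = 0.9666
P_2 = 1/(1+e^{-1.1550}) = 0.7604
P_3 = 1/(1+e^{0.0912}) = 0.4772
L = (1−P_1) × (1−P_2) × P_3 = 0.0334 × 0.2396 × 0.4772 = 0.00382

0.0038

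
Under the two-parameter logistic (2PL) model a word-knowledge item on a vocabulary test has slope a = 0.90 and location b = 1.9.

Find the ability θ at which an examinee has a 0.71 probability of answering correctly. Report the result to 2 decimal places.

P(θ) = 1 / (1 + exp(−a(θ − b)))
logit = ln(0.7100/0.2900) = 0.8954
θ = b + logit/(a) = 1.9 + 0.8954/0.9000 = 2.8949

2.89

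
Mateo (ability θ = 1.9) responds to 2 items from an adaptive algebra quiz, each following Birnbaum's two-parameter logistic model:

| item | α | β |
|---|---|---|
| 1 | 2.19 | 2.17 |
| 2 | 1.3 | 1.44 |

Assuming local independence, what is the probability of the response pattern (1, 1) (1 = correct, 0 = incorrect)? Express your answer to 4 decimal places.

P(θ) = 1 / (1 + exp(−α(θ − β)))
P_1 = 1/(1+e^{0.5913}) = 0.3563
P_2 = 1/(1+e^{-0.5980}) = 0.6452
L = P_1 × P_2 = 0.3563 × 0.6452 = 0.22991

0.2299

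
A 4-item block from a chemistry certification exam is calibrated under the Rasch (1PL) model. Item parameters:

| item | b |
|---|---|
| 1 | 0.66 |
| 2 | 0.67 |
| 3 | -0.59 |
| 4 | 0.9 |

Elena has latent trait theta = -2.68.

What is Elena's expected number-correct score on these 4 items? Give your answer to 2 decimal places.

P(theta) = 1 / (1 + exp(−(theta − b)))
P_1 = 1/(1+e^{3.3400}) = 0.0342
P_2 = 1/(1+e^{3.3500}) = 0.0339
P_3 = 1/(1+e^{2.0900}) = 0.1101
P_4 = 1/(1+e^{3.5800}) = 0.0271
E[score] = 0.0342 + 0.0339 + 0.1101 + 0.0271 = 0.2053

0.21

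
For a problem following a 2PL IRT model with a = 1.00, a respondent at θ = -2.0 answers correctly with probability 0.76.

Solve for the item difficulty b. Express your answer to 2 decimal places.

-3.15

P(θ) = 1 / (1 + exp(−a(θ − b)))
logit(0.76) = ln(0.76/0.24) = 1.1527
b = θ − logit/(a) = -2.0 − 1.1527/1.0000 = -3.1527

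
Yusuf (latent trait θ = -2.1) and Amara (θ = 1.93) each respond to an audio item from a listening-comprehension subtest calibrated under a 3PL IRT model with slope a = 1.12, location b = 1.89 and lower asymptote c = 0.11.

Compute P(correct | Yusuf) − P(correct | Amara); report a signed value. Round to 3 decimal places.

-0.445

P(θ) = c + (1 − c) · 1 / (1 + exp(−a(θ − b)))
P(Yusuf) = 0.1201  [exponent -4.4688]
P(Amara) = 0.5650  [exponent 0.0448]
Difference = 0.1201 − 0.5650 = -0.4449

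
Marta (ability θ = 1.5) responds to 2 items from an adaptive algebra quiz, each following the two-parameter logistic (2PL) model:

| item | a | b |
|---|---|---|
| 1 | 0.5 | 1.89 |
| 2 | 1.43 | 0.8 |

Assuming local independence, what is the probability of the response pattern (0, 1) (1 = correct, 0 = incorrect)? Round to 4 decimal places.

0.4012

P(θ) = 1 / (1 + exp(−a(θ − b)))
P_1 = 1/(1+e^{0.1950}) = 0.4514
P_2 = 1/(1+e^{-1.0010}) = 0.7313
L = (1−P_1) × P_2 = 0.5486 × 0.7313 = 0.40116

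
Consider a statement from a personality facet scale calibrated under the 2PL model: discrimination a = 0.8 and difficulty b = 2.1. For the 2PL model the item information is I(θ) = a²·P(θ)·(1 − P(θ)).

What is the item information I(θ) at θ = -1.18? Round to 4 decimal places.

P = 1/(1+e^{2.6240}) = 0.0676
P(1−P) = 0.0676 × 0.9324 = 0.0630
I = a² × P(1−P) = 0.8² × 0.0630 = 0.04034

0.0403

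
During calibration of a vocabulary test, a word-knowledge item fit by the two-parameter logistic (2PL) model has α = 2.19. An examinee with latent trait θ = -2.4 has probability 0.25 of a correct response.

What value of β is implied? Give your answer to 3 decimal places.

P(θ) = 1 / (1 + exp(−α(θ − β)))
logit(0.25) = ln(0.25/0.75) = -1.0986
β = θ − logit/(α) = -2.4 − (-1.0986)/2.1900 = -1.8984

-1.898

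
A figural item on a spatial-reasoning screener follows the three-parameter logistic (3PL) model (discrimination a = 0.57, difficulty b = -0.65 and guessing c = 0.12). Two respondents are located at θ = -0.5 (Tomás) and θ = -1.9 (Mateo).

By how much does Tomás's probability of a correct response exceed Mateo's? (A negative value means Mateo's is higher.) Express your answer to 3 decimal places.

P(θ) = c + (1 − c) · 1 / (1 + exp(−a(θ − b)))
P(Tomás) = 0.5788  [exponent 0.0855]
P(Mateo) = 0.4096  [exponent -0.7125]
Difference = 0.5788 − 0.4096 = 0.1692

0.169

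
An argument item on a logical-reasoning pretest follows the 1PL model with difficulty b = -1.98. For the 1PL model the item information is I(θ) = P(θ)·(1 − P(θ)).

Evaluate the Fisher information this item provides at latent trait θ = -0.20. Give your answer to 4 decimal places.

P = 1/(1+e^{-1.7800}) = 0.8557
P(1−P) = 0.8557 × 0.1443 = 0.1235
I = P(1−P) = 0.12348

0.1235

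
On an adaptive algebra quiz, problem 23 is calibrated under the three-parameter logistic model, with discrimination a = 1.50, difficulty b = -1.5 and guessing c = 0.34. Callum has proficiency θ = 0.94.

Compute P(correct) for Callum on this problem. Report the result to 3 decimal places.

P(θ) = c + (1 − c) · 1 / (1 + exp(−a(θ − b)))
Exponent: 1.50 × (0.94 − (-1.5)) = 3.6600
1/(1 + e^{-3.6600}) = 0.9749
P = 0.34 + 0.66 × 0.9749 = 0.9834

0.983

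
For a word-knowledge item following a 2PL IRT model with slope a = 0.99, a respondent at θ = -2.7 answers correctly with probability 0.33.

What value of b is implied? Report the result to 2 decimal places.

P(θ) = 1 / (1 + exp(−a(θ − b)))
logit(0.33) = ln(0.33/0.67) = -0.7082
b = θ − logit/(a) = -2.7 − (-0.7082)/0.9900 = -1.9847

-1.98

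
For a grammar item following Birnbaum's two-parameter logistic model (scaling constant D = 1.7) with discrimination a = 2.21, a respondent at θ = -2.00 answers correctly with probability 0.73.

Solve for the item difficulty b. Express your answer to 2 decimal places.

P(θ) = 1 / (1 + exp(−D·a(θ − b)))
logit(0.73) = ln(0.73/0.27) = 0.9946
b = θ − logit/(1.7·a) = -2.00 − 0.9946/3.7570 = -2.2647

-2.26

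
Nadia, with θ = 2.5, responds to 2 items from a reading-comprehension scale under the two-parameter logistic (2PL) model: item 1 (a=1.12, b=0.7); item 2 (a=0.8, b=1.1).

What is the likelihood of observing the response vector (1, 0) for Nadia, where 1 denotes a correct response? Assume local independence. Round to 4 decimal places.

0.2171

P(θ) = 1 / (1 + exp(−a(θ − b)))
P_1 = 1/(1+e^{-2.0160}) = 0.8825
P_2 = 1/(1+e^{-1.1200}) = 0.7540
L = P_1 × (1−P_2) = 0.8825 × 0.2460 = 0.21710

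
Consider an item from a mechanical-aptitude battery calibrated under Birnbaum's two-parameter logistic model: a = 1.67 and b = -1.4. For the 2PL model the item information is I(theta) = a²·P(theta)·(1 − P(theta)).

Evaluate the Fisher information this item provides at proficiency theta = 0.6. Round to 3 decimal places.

0.092

P = 1/(1+e^{-3.3400}) = 0.9658
P(1−P) = 0.9658 × 0.0342 = 0.0331
I = a² × P(1−P) = 1.67² × 0.0331 = 0.09218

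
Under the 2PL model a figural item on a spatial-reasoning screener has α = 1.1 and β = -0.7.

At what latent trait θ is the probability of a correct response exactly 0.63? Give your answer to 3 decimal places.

P(θ) = 1 / (1 + exp(−α(θ − β)))
logit = ln(0.6300/0.3700) = 0.5322
θ = β + logit/(α) = -0.7 + 0.5322/1.1000 = -0.2162

-0.216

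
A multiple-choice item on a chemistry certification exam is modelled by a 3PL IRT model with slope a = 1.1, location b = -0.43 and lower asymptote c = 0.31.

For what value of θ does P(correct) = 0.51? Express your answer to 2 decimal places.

P(θ) = c + (1 − c) · 1 / (1 + exp(−a(θ − b)))
Remove guessing floor: (0.51 − 0.31)/(1 − 0.31) = 0.2899
logit = ln(0.2899/0.7101) = -0.8961
θ = b + logit/(a) = -0.43 + (-0.8961)/1.1000 = -1.2446

-1.24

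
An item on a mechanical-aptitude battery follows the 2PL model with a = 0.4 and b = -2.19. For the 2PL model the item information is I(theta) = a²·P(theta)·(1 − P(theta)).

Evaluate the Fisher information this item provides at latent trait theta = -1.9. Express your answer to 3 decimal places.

P = 1/(1+e^{-0.1160}) = 0.5290
P(1−P) = 0.5290 × 0.4710 = 0.2492
I = a² × P(1−P) = 0.4² × 0.2492 = 0.03987

0.040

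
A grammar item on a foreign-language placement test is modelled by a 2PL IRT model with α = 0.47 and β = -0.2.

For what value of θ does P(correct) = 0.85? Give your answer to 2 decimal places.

P(θ) = 1 / (1 + exp(−α(θ − β)))
logit = ln(0.8500/0.1500) = 1.7346
θ = β + logit/(α) = -0.2 + 1.7346/0.4700 = 3.4906

3.49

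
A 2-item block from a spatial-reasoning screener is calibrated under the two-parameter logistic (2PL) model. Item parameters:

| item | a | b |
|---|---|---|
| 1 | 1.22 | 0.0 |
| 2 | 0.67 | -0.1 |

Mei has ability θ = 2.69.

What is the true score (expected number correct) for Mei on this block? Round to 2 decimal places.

1.83

P(θ) = 1 / (1 + exp(−a(θ − b)))
P_1 = 1/(1+e^{-3.2818}) = 0.9638
P_2 = 1/(1+e^{-1.8693}) = 0.8664
E[score] = 0.9638 + 0.8664 = 1.8302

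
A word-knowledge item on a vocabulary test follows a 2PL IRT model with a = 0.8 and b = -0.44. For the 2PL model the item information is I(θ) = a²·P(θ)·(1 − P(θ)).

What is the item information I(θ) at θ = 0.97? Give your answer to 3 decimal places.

0.118

P = 1/(1+e^{-1.1280}) = 0.7555
P(1−P) = 0.7555 × 0.2445 = 0.1847
I = a² × P(1−P) = 0.8² × 0.1847 = 0.11823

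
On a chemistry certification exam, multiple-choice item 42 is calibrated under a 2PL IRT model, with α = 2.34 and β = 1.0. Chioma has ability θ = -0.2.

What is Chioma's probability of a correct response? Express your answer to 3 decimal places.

0.057

P(θ) = 1 / (1 + exp(−α(θ − β)))
Exponent: 2.34 × (-0.2 − 1.0) = -2.8080
1/(1 + e^{2.8080}) = 0.0569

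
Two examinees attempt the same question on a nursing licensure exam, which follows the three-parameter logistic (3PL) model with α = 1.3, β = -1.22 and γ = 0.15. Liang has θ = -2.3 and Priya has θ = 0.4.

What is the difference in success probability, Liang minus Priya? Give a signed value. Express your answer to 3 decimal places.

P(θ) = γ + (1 − γ) · 1 / (1 + exp(−α(θ − β)))
P(Liang) = 0.3176  [exponent -1.4040]
P(Priya) = 0.9078  [exponent 2.1060]
Difference = 0.3176 − 0.9078 = -0.5902

-0.590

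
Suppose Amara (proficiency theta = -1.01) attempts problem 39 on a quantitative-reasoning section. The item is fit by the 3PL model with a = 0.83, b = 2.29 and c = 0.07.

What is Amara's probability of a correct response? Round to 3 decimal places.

0.126

P(theta) = c + (1 − c) · 1 / (1 + exp(−a(theta − b)))
Exponent: 0.83 × (-1.01 − 2.29) = -2.7390
1/(1 + e^{2.7390}) = 0.0607
P = 0.07 + 0.93 × 0.0607 = 0.1265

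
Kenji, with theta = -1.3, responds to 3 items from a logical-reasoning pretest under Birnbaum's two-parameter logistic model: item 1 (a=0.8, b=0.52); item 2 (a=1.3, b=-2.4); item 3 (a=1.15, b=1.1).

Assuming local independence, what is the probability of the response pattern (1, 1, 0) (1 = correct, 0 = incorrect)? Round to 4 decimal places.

0.1435

P(theta) = 1 / (1 + exp(−a(theta − b)))
P_1 = 1/(1+e^{1.4560}) = 0.1891
P_2 = 1/(1+e^{-1.4300}) = 0.8069
P_3 = 1/(1+e^{2.7600}) = 0.0595
L = P_1 × P_2 × (1−P_3) = 0.1891 × 0.8069 × 0.9405 = 0.14349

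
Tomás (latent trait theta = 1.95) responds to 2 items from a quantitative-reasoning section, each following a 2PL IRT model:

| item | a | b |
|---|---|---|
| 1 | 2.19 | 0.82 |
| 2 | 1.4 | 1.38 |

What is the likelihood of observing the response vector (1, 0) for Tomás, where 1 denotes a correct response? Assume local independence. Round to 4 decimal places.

0.2863

P(theta) = 1 / (1 + exp(−a(theta − b)))
P_1 = 1/(1+e^{-2.4747}) = 0.9223
P_2 = 1/(1+e^{-0.7980}) = 0.6895
L = P_1 × (1−P_2) = 0.9223 × 0.3105 = 0.28635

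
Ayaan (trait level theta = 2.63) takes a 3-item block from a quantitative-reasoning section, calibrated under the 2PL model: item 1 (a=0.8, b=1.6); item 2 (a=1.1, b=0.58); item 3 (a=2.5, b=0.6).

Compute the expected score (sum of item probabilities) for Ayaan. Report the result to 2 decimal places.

P(theta) = 1 / (1 + exp(−a(theta − b)))
P_1 = 1/(1+e^{-0.8240}) = 0.6951
P_2 = 1/(1+e^{-2.2550}) = 0.9051
P_3 = 1/(1+e^{-5.0750}) = 0.9938
E[score] = 0.6951 + 0.9051 + 0.9938 = 2.5940

2.59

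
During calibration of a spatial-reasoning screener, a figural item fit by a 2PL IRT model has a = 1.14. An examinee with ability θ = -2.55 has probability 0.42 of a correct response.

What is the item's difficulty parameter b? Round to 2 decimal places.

-2.27

P(θ) = 1 / (1 + exp(−a(θ − b)))
logit(0.42) = ln(0.42/0.58) = -0.3228
b = θ − logit/(a) = -2.55 − (-0.3228)/1.1400 = -2.2669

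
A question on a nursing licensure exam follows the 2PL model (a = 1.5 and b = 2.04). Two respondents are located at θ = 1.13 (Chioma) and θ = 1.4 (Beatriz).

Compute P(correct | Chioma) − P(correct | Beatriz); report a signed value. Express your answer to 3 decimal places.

-0.073

P(θ) = 1 / (1 + exp(−a(θ − b)))
P(Chioma) = 0.2034  [exponent -1.3650]
P(Beatriz) = 0.2769  [exponent -0.9600]
Difference = 0.2034 − 0.2769 = -0.0734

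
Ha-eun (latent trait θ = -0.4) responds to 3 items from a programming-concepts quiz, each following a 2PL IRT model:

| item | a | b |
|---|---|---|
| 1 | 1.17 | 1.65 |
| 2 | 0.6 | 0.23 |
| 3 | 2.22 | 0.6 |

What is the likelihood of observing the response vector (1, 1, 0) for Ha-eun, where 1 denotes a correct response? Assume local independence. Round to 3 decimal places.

0.031

P(θ) = 1 / (1 + exp(−a(θ − b)))
P_1 = 1/(1+e^{2.3985}) = 0.0833
P_2 = 1/(1+e^{0.3780}) = 0.4066
P_3 = 1/(1+e^{2.2200}) = 0.0980
L = P_1 × P_2 × (1−P_3) = 0.0833 × 0.4066 × 0.9020 = 0.03055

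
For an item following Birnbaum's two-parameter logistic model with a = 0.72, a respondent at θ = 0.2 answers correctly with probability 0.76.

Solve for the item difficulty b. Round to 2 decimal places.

P(θ) = 1 / (1 + exp(−a(θ − b)))
logit(0.76) = ln(0.76/0.24) = 1.1527
b = θ − logit/(a) = 0.2 − 1.1527/0.7200 = -1.4009

-1.40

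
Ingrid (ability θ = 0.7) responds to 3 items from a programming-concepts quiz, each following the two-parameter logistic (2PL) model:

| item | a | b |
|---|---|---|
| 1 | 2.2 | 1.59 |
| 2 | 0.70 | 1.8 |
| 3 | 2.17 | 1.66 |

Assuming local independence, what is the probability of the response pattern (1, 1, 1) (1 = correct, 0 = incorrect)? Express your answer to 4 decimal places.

0.0043

P(θ) = 1 / (1 + exp(−a(θ − b)))
P_1 = 1/(1+e^{1.9580}) = 0.1237
P_2 = 1/(1+e^{0.7700}) = 0.3165
P_3 = 1/(1+e^{2.0832}) = 0.1107
L = P_1 × P_2 × P_3 = 0.1237 × 0.3165 × 0.1107 = 0.00433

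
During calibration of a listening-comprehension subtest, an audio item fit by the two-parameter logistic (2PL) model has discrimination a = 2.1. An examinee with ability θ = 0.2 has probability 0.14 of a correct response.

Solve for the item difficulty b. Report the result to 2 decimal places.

P(θ) = 1 / (1 + exp(−a(θ − b)))
logit(0.14) = ln(0.14/0.86) = -1.8153
b = θ − logit/(a) = 0.2 − (-1.8153)/2.1000 = 1.0644

1.06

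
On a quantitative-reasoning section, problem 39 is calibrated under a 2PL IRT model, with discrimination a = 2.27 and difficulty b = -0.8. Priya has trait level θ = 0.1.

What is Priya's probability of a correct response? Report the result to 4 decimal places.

P(θ) = 1 / (1 + exp(−a(θ − b)))
Exponent: 2.27 × (0.1 − (-0.8)) = 2.0430
1/(1 + e^{-2.0430}) = 0.8852

0.8852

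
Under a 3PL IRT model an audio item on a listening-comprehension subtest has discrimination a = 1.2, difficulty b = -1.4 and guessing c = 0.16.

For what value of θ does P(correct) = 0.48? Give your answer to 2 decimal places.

-1.80

P(θ) = c + (1 − c) · 1 / (1 + exp(−a(θ − b)))
Remove guessing floor: (0.48 − 0.16)/(1 − 0.16) = 0.3810
logit = ln(0.3810/0.6190) = -0.4855
θ = b + logit/(a) = -1.4 + (-0.4855)/1.2000 = -1.8046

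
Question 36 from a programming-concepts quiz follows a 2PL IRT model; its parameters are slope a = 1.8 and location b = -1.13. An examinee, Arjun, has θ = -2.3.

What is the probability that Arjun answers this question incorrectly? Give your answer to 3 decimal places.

0.891

P(θ) = 1 / (1 + exp(−a(θ − b)))
Exponent: 1.8 × (-2.3 − (-1.13)) = -2.1060
1/(1 + e^{2.1060}) = 0.1085
P(incorrect) = 1 − 0.1085 = 0.8915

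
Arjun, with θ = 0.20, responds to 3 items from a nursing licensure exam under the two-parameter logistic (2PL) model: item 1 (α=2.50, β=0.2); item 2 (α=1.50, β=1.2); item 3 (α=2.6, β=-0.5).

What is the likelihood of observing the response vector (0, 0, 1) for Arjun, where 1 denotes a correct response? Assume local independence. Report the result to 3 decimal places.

P(θ) = 1 / (1 + exp(−α(θ − β)))
P_1 = 1/(1+e^{0.0000}) = 0.5000
P_2 = 1/(1+e^{1.5000}) = 0.1824
P_3 = 1/(1+e^{-1.8200}) = 0.8606
L = (1−P_1) × (1−P_2) × P_3 = 0.5000 × 0.8176 × 0.8606 = 0.35179

0.352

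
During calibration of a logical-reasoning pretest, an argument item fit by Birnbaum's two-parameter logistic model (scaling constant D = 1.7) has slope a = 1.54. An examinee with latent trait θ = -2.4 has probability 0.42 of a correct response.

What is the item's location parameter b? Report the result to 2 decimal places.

-2.28

P(θ) = 1 / (1 + exp(−D·a(θ − b)))
logit(0.42) = ln(0.42/0.58) = -0.3228
b = θ − logit/(1.7·a) = -2.4 − (-0.3228)/2.6180 = -2.2767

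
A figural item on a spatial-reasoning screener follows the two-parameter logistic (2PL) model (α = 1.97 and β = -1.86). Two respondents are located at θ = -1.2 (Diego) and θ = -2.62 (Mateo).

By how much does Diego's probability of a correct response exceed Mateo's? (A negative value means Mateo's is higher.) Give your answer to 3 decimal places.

P(θ) = 1 / (1 + exp(−α(θ − β)))
P(Diego) = 0.7859  [exponent 1.3002]
P(Mateo) = 0.1828  [exponent -1.4972]
Difference = 0.7859 − 0.1828 = 0.6030

0.603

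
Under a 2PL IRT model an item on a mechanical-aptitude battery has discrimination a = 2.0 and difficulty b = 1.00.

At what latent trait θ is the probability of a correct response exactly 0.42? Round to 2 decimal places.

0.84

P(θ) = 1 / (1 + exp(−a(θ − b)))
logit = ln(0.4200/0.5800) = -0.3228
θ = b + logit/(a) = 1.00 + (-0.3228)/2.0000 = 0.8386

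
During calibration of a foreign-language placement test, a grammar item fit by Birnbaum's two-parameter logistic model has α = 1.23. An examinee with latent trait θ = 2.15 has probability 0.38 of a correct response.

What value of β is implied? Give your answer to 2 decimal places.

2.55

P(θ) = 1 / (1 + exp(−α(θ − β)))
logit(0.38) = ln(0.38/0.62) = -0.4895
β = θ − logit/(α) = 2.15 − (-0.4895)/1.2300 = 2.5480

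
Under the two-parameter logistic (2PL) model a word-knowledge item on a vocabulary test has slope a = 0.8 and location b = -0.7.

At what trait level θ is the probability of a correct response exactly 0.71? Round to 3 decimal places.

P(θ) = 1 / (1 + exp(−a(θ − b)))
logit = ln(0.7100/0.2900) = 0.8954
θ = b + logit/(a) = -0.7 + 0.8954/0.8000 = 0.4192

0.419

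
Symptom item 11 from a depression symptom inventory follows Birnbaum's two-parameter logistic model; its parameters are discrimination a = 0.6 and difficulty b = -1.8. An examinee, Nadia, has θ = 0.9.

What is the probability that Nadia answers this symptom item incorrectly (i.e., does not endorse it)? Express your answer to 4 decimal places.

P(θ) = 1 / (1 + exp(−a(θ − b)))
Exponent: 0.6 × (0.9 − (-1.8)) = 1.6200
1/(1 + e^{-1.6200}) = 0.8348
P(incorrect) = 1 − 0.8348 = 0.1652

0.1652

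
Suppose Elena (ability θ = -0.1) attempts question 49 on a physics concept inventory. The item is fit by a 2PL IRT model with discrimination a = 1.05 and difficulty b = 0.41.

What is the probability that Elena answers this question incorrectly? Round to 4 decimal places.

P(θ) = 1 / (1 + exp(−a(θ − b)))
Exponent: 1.05 × (-0.1 − 0.41) = -0.5355
1/(1 + e^{0.5355}) = 0.3692
P(incorrect) = 1 − 0.3692 = 0.6308

0.6308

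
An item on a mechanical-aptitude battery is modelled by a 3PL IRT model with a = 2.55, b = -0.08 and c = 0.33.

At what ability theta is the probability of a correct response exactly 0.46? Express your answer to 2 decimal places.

P(theta) = c + (1 − c) · 1 / (1 + exp(−a(theta − b)))
Remove guessing floor: (0.46 − 0.33)/(1 − 0.33) = 0.1940
logit = ln(0.1940/0.8060) = -1.4240
theta = b + logit/(a) = -0.08 + (-1.4240)/2.5500 = -0.6384

-0.64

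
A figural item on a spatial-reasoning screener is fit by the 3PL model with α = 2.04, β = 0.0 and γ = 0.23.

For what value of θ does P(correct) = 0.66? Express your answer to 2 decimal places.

P(θ) = γ + (1 − γ) · 1 / (1 + exp(−α(θ − β)))
Remove guessing floor: (0.66 − 0.23)/(1 − 0.23) = 0.5584
logit = ln(0.5584/0.4416) = 0.2348
θ = β + logit/(α) = 0.0 + 0.2348/2.0400 = 0.1151

0.12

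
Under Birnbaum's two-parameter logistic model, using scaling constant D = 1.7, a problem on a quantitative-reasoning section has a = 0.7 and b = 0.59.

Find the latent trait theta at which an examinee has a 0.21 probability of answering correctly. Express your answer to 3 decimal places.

-0.523

P(theta) = 1 / (1 + exp(−D·a(theta − b)))
logit = ln(0.2100/0.7900) = -1.3249
theta = b + logit/(1.7·a) = 0.59 + (-1.3249)/1.1900 = -0.5234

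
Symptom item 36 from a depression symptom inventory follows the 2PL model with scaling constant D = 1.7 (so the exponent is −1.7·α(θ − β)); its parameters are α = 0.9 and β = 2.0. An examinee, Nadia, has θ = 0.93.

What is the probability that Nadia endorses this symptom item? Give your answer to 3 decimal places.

0.163

P(θ) = 1 / (1 + exp(−D·α(θ − β)))
Exponent: 1.7 × 0.9 × (0.93 − 2.0) = -1.6371
1/(1 + e^{1.6371}) = 0.1629
P = 0.1629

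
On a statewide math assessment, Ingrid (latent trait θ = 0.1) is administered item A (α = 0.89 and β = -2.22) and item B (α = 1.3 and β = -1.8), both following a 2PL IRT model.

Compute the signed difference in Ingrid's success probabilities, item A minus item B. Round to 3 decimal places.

-0.035

P(θ) = 1 / (1 + exp(−α(θ − β)))
P_A = 0.8874
P_B = 0.9220
P_A − P_B = -0.0346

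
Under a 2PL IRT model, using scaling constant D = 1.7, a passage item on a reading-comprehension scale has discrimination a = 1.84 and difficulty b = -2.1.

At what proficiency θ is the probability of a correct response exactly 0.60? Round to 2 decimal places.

P(θ) = 1 / (1 + exp(−D·a(θ − b)))
logit = ln(0.6000/0.4000) = 0.4055
θ = b + logit/(1.7·a) = -2.1 + 0.4055/3.1280 = -1.9704

-1.97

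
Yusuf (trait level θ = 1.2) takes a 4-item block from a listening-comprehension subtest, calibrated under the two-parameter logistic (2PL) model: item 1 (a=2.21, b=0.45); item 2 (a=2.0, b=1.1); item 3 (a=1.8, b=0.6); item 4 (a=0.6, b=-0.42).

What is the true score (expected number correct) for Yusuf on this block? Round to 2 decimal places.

2.86

P(θ) = 1 / (1 + exp(−a(θ − b)))
P_1 = 1/(1+e^{-1.6575}) = 0.8399
P_2 = 1/(1+e^{-0.2000}) = 0.5498
P_3 = 1/(1+e^{-1.0800}) = 0.7465
P_4 = 1/(1+e^{-0.9720}) = 0.7255
E[score] = 0.8399 + 0.5498 + 0.7465 + 0.7255 = 2.8617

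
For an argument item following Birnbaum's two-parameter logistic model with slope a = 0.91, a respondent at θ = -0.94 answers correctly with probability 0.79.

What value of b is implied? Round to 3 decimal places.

-2.396

P(θ) = 1 / (1 + exp(−a(θ − b)))
logit(0.79) = ln(0.79/0.21) = 1.3249
b = θ − logit/(a) = -0.94 − 1.3249/0.9100 = -2.3960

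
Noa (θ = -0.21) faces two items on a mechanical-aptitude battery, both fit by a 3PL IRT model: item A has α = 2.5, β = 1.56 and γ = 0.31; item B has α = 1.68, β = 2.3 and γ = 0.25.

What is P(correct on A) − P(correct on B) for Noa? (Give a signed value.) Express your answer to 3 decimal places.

P(θ) = γ + (1 − γ) · 1 / (1 + exp(−α(θ − β)))
P_A = 0.3182
P_B = 0.2609
P_A − P_B = 0.0573

0.057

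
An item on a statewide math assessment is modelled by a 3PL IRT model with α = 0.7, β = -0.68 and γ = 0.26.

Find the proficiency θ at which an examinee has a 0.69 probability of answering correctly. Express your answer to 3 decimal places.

P(θ) = γ + (1 − γ) · 1 / (1 + exp(−α(θ − β)))
Remove guessing floor: (0.69 − 0.26)/(1 − 0.26) = 0.5811
logit = ln(0.5811/0.4189) = 0.3272
θ = β + logit/(α) = -0.68 + 0.3272/0.7000 = -0.2126

-0.213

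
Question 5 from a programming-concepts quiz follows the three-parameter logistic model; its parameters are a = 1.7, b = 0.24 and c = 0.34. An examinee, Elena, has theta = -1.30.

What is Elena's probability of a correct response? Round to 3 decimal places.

0.385

P(theta) = c + (1 − c) · 1 / (1 + exp(−a(theta − b)))
Exponent: 1.7 × (-1.30 − 0.24) = -2.6180
1/(1 + e^{2.6180}) = 0.0680
P = 0.34 + 0.66 × 0.0680 = 0.3849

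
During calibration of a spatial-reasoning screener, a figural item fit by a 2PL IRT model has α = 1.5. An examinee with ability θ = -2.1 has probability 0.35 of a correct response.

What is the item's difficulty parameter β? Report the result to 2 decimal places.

P(θ) = 1 / (1 + exp(−α(θ − β)))
logit(0.35) = ln(0.35/0.65) = -0.6190
β = θ − logit/(α) = -2.1 − (-0.6190)/1.5000 = -1.6873

-1.69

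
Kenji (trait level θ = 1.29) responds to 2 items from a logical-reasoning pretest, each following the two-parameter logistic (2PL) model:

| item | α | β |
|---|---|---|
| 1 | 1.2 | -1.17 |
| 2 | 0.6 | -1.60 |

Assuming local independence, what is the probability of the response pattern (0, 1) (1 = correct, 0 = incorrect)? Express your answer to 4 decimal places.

P(θ) = 1 / (1 + exp(−α(θ − β)))
P_1 = 1/(1+e^{-2.9520}) = 0.9504
P_2 = 1/(1+e^{-1.7340}) = 0.8499
L = (1−P_1) × P_2 = 0.0496 × 0.8499 = 0.04219

0.0422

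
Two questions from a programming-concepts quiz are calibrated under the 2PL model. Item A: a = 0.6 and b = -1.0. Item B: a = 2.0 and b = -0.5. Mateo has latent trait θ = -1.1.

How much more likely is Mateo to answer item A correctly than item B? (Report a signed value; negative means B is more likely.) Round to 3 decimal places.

P(θ) = 1 / (1 + exp(−a(θ − b)))
P_A = 0.4850
P_B = 0.2315
P_A − P_B = 0.2535

0.254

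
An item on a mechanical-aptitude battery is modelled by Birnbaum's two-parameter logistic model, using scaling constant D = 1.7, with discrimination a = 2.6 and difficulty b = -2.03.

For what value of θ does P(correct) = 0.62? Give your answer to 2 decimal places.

-1.92

P(θ) = 1 / (1 + exp(−D·a(θ − b)))
logit = ln(0.6200/0.3800) = 0.4895
θ = b + logit/(1.7·a) = -2.03 + 0.4895/4.4200 = -1.9192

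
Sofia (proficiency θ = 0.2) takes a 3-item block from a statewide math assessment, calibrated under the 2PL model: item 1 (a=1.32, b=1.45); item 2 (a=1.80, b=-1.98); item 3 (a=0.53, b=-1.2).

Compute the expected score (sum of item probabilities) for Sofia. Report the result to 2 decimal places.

P(θ) = 1 / (1 + exp(−a(θ − b)))
P_1 = 1/(1+e^{1.6500}) = 0.1611
P_2 = 1/(1+e^{-3.9240}) = 0.9806
P_3 = 1/(1+e^{-0.7420}) = 0.6774
E[score] = 0.1611 + 0.9806 + 0.6774 = 1.8192

1.82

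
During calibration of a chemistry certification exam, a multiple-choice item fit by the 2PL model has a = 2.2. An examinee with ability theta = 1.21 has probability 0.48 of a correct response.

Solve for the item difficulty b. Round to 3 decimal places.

P(theta) = 1 / (1 + exp(−a(theta − b)))
logit(0.48) = ln(0.48/0.52) = -0.0800
b = theta − logit/(a) = 1.21 − (-0.0800)/2.2000 = 1.2464

1.246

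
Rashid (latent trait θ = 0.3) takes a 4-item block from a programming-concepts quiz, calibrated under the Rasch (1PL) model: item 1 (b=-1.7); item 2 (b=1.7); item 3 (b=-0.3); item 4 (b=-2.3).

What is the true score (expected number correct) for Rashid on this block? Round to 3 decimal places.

2.655

P(θ) = 1 / (1 + exp(−(θ − b)))
P_1 = 1/(1+e^{-2.0000}) = 0.8808
P_2 = 1/(1+e^{1.4000}) = 0.1978
P_3 = 1/(1+e^{-0.6000}) = 0.6457
P_4 = 1/(1+e^{-2.6000}) = 0.9309
E[score] = 0.8808 + 0.1978 + 0.6457 + 0.9309 = 2.6551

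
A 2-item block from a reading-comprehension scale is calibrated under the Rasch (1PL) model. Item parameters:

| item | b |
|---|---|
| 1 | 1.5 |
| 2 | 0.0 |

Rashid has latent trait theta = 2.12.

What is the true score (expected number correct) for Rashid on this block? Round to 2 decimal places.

1.54

P(theta) = 1 / (1 + exp(−(theta − b)))
P_1 = 1/(1+e^{-0.6200}) = 0.6502
P_2 = 1/(1+e^{-2.1200}) = 0.8928
E[score] = 0.6502 + 0.8928 = 1.5431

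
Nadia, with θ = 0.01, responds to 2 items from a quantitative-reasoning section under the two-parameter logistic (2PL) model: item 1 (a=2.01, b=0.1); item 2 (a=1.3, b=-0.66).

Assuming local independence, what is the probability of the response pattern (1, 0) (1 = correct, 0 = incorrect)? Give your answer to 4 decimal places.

P(θ) = 1 / (1 + exp(−a(θ − b)))
P_1 = 1/(1+e^{0.1809}) = 0.4549
P_2 = 1/(1+e^{-0.8710}) = 0.7050
L = P_1 × (1−P_2) = 0.4549 × 0.2950 = 0.13422

0.1342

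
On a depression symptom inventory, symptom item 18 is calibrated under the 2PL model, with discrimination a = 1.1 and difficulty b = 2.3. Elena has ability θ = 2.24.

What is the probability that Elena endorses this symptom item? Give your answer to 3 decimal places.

P(θ) = 1 / (1 + exp(−a(θ − b)))
Exponent: 1.1 × (2.24 − 2.3) = -0.0660
1/(1 + e^{0.0660}) = 0.4835

0.484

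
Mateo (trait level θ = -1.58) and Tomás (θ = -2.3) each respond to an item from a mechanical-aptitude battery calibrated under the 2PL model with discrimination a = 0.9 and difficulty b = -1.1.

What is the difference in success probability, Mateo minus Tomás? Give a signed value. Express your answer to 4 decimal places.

P(θ) = 1 / (1 + exp(−a(θ − b)))
P(Mateo) = 0.3936  [exponent -0.4320]
P(Tomás) = 0.2535  [exponent -1.0800]
Difference = 0.3936 − 0.2535 = 0.1401

0.1401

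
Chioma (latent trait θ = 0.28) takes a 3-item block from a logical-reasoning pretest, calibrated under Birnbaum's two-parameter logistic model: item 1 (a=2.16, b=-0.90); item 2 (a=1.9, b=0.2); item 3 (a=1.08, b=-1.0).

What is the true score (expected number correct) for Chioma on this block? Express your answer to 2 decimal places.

2.26

P(θ) = 1 / (1 + exp(−a(θ − b)))
P_1 = 1/(1+e^{-2.5488}) = 0.9275
P_2 = 1/(1+e^{-0.1520}) = 0.5379
P_3 = 1/(1+e^{-1.3824}) = 0.7994
E[score] = 0.9275 + 0.5379 + 0.7994 = 2.2648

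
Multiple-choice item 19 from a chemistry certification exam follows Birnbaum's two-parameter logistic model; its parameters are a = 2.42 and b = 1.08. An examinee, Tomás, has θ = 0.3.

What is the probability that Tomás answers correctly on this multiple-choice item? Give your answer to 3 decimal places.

P(θ) = 1 / (1 + exp(−a(θ − b)))
Exponent: 2.42 × (0.3 − 1.08) = -1.8876
1/(1 + e^{1.8876}) = 0.1315

0.132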